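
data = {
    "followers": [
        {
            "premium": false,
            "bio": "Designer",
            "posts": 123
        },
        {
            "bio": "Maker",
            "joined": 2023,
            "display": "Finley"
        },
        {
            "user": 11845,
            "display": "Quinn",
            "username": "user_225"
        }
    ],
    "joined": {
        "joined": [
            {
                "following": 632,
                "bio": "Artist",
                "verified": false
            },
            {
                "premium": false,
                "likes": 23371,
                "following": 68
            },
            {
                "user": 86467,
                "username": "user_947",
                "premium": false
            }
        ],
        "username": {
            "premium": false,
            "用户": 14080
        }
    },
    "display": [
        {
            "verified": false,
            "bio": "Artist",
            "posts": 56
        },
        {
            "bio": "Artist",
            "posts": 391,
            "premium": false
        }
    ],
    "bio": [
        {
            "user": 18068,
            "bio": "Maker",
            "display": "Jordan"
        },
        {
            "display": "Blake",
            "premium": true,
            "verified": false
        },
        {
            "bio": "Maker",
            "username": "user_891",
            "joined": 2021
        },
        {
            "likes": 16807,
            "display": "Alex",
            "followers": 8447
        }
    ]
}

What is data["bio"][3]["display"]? "Alex"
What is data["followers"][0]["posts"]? 123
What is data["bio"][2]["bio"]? "Maker"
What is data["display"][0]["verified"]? False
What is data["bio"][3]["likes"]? 16807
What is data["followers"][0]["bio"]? "Designer"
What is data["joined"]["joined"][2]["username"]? "user_947"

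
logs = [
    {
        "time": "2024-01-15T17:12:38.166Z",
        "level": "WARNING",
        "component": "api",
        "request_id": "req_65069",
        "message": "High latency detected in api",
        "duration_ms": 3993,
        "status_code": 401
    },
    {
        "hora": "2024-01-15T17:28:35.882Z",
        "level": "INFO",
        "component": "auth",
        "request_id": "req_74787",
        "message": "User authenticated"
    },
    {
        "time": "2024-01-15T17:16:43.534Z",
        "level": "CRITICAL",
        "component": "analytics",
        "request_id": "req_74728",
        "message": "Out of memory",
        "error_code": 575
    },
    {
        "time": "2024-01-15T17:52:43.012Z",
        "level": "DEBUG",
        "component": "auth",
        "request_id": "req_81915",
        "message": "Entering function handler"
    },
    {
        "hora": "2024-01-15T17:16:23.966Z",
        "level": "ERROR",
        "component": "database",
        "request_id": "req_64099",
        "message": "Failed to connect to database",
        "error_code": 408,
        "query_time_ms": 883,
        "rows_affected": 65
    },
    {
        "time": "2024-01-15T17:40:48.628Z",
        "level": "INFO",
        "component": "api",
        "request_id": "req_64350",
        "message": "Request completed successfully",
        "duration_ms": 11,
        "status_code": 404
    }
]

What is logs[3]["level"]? "DEBUG"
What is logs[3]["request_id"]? "req_81915"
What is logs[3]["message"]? "Entering function handler"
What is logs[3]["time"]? "2024-01-15T17:52:43.012Z"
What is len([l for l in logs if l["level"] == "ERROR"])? 1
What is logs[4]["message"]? "Failed to connect to database"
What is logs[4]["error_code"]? 408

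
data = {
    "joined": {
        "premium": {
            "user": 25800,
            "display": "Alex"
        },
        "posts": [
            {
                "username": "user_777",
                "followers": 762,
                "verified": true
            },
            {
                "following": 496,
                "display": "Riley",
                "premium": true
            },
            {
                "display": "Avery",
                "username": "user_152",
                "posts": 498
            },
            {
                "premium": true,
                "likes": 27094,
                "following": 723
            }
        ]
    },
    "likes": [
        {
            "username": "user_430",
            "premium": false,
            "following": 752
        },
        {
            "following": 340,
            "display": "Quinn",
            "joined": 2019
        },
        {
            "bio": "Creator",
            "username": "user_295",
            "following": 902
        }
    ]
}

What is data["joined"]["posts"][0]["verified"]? True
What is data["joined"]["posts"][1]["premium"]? True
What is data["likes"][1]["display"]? "Quinn"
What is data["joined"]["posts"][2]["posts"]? 498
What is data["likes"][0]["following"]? 752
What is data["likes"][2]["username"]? "user_295"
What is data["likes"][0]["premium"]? False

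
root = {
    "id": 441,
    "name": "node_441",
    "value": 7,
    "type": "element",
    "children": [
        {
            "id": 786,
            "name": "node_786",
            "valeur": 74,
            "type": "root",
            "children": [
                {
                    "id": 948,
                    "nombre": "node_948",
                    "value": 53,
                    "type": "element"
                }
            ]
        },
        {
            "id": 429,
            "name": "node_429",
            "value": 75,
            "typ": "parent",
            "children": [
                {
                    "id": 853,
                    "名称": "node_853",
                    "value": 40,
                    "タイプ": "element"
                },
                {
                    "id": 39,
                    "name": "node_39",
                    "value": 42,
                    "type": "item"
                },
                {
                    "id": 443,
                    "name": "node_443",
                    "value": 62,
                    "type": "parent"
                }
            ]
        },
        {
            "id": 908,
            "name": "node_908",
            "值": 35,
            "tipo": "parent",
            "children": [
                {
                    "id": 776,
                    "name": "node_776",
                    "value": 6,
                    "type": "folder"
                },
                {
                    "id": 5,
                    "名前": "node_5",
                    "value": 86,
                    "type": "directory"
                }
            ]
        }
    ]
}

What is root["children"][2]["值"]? 35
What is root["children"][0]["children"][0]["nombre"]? "node_948"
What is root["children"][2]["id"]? 908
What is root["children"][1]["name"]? "node_429"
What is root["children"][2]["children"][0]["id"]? 776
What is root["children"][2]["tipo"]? "parent"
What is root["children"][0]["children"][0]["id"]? 948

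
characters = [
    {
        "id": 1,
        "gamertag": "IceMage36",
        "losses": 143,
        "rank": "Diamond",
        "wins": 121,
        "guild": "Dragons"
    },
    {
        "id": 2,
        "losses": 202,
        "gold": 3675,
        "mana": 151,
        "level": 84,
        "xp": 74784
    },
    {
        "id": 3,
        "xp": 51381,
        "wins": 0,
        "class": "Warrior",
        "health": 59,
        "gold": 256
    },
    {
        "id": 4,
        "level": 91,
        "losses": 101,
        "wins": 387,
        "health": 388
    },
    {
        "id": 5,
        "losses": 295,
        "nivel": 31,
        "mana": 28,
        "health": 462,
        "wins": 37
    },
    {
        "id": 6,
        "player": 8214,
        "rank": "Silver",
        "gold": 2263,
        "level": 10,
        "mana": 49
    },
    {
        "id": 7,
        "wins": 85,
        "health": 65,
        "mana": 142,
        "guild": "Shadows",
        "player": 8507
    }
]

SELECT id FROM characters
[1, 2, 3, 4, 5, 6, 7]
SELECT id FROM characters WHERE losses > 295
[]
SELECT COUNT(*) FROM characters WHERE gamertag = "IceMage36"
1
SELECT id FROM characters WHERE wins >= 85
[1, 4, 7]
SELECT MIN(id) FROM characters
1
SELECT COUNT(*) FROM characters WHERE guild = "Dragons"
1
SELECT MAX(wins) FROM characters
387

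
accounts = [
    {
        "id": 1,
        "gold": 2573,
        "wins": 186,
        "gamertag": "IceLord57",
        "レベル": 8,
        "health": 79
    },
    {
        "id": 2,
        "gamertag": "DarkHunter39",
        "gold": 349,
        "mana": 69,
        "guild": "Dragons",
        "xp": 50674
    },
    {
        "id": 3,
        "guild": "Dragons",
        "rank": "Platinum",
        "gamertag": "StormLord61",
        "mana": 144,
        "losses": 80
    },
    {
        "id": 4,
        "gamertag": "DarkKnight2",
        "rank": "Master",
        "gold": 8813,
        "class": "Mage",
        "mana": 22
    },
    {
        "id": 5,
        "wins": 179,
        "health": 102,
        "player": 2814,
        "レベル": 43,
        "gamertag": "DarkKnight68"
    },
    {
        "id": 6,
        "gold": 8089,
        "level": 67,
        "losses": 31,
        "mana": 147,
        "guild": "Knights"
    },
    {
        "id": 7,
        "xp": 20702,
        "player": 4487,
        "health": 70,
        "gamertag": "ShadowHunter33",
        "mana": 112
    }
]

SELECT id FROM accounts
[1, 2, 3, 4, 5, 6, 7]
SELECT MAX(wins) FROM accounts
186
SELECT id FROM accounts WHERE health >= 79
[1, 5]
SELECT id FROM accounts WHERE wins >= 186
[1]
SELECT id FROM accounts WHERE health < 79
[7]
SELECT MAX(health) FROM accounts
102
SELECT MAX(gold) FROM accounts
8813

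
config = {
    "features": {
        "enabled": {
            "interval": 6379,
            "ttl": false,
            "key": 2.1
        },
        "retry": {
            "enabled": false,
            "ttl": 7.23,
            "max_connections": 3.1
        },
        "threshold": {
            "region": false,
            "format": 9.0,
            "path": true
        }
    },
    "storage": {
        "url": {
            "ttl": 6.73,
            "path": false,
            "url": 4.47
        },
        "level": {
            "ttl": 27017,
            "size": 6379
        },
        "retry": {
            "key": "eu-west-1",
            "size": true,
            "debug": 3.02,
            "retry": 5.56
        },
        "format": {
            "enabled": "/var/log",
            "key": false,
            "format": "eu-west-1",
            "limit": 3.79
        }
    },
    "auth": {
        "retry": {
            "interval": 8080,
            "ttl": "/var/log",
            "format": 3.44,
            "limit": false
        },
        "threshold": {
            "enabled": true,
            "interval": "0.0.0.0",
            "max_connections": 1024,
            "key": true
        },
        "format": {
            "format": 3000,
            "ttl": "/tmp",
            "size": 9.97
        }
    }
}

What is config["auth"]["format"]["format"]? 3000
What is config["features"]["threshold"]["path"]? True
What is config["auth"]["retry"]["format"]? 3.44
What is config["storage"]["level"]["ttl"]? 27017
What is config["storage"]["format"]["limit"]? 3.79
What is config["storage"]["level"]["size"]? 6379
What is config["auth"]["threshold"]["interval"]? "0.0.0.0"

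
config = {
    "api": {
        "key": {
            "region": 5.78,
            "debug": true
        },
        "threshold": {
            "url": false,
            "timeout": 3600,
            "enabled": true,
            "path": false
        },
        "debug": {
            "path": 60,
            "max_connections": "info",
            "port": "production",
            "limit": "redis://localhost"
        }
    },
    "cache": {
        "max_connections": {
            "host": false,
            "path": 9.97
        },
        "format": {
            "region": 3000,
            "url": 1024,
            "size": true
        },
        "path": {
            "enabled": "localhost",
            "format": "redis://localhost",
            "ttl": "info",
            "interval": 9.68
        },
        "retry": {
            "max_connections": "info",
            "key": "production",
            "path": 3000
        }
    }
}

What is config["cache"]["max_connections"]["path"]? 9.97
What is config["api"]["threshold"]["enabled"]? True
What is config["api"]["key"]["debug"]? True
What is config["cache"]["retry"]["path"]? 3000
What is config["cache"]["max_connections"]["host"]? False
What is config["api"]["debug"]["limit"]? "redis://localhost"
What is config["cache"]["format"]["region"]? 3000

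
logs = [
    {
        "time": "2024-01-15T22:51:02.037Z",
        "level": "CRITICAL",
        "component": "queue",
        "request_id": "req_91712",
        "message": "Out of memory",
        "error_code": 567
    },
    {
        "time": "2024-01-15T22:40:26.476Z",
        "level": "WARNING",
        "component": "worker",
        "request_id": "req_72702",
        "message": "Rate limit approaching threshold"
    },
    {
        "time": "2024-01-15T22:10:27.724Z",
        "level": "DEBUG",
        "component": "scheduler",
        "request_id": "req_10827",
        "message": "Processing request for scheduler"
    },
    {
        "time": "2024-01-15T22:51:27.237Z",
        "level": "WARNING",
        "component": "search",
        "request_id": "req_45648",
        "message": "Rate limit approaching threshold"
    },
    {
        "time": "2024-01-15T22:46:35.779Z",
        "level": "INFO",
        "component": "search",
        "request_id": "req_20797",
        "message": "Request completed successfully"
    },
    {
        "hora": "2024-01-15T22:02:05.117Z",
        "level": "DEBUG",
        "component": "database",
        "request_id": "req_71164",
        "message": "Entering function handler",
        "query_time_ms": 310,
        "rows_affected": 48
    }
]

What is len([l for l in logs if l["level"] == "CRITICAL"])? 1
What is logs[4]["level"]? "INFO"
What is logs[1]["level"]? "WARNING"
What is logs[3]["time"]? "2024-01-15T22:51:27.237Z"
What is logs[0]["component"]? "queue"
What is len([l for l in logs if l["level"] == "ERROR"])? 0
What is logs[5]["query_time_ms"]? 310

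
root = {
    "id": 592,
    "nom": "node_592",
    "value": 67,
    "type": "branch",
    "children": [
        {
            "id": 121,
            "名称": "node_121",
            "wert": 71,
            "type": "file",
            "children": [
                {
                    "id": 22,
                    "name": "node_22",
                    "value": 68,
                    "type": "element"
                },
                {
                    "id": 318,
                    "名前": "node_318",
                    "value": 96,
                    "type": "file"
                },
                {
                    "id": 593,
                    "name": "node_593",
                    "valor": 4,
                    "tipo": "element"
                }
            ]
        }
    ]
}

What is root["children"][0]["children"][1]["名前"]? "node_318"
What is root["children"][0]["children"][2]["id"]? 593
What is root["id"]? 592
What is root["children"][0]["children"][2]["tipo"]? "element"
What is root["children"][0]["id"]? 121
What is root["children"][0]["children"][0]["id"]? 22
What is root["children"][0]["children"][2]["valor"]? 4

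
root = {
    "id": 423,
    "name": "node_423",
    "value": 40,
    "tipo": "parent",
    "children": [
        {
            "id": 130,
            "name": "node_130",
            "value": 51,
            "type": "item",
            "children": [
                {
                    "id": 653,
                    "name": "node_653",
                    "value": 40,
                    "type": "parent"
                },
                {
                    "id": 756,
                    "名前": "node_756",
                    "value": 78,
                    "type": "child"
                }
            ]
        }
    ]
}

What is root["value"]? 40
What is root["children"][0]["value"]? 51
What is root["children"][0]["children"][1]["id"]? 756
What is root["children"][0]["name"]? "node_130"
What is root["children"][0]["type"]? "item"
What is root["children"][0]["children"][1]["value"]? 78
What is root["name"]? "node_423"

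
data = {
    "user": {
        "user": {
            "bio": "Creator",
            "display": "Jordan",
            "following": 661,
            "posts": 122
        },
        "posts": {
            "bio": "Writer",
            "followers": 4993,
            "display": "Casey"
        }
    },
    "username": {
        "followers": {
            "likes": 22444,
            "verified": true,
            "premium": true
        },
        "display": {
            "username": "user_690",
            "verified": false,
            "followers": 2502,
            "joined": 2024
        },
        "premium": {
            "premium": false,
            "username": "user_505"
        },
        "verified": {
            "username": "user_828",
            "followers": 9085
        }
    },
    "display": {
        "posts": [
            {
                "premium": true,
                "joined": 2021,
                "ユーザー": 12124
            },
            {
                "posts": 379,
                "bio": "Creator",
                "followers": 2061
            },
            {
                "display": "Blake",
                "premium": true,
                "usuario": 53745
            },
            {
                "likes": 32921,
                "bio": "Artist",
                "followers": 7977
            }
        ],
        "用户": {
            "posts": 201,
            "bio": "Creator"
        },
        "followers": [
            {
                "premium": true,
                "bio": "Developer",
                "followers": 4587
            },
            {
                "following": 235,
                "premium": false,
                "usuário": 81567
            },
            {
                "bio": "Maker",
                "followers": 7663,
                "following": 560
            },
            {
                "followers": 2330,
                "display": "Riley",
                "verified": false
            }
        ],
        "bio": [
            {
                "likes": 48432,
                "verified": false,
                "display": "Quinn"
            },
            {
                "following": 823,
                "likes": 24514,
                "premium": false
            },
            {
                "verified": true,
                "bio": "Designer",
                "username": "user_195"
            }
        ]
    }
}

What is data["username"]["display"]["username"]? "user_690"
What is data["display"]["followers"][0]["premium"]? True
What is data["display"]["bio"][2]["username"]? "user_195"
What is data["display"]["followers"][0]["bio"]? "Developer"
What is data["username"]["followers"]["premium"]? True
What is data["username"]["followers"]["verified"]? True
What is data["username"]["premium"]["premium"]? False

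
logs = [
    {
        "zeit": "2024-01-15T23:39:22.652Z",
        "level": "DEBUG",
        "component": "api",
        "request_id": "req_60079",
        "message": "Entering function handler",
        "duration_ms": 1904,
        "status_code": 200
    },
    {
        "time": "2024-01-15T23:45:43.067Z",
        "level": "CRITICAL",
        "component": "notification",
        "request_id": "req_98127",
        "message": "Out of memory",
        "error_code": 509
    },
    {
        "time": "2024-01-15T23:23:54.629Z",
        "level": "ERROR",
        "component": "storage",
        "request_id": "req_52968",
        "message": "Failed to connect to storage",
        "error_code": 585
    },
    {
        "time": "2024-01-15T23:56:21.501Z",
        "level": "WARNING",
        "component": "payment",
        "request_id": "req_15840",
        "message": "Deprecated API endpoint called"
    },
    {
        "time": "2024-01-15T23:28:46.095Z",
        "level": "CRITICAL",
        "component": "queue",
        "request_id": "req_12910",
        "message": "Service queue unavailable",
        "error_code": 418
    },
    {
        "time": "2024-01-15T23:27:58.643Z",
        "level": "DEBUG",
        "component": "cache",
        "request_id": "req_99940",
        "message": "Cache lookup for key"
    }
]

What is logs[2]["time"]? "2024-01-15T23:23:54.629Z"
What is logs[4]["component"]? "queue"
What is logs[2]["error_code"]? 585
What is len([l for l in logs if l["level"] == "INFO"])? 0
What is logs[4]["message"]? "Service queue unavailable"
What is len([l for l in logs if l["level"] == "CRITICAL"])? 2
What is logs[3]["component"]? "payment"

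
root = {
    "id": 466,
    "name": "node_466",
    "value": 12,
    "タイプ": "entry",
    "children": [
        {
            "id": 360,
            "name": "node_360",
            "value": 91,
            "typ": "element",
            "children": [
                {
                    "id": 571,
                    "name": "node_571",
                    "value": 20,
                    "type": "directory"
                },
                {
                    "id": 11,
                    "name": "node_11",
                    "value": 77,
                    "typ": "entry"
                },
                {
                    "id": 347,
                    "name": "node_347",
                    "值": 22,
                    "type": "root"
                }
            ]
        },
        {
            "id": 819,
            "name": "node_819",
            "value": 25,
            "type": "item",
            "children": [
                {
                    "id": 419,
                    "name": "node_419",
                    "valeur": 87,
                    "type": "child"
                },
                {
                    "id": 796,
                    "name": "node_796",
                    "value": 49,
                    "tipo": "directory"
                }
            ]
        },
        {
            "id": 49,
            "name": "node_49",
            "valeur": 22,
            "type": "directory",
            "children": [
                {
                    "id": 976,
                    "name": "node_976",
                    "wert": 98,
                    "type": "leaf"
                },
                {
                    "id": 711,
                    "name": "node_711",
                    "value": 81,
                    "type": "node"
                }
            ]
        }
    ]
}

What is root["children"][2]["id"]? 49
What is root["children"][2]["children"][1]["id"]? 711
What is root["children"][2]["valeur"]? 22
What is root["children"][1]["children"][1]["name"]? "node_796"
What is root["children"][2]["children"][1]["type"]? "node"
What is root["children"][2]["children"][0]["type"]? "leaf"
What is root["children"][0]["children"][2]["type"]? "root"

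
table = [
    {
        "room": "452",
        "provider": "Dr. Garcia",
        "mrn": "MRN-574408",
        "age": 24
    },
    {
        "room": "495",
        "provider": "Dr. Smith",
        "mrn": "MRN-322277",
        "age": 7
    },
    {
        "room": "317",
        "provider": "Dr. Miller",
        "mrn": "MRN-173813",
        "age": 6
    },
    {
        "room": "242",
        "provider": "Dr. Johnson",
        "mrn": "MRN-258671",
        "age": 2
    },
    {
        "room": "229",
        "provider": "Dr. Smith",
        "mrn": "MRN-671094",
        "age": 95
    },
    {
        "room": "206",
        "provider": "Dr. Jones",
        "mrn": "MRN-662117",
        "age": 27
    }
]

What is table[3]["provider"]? "Dr. Johnson"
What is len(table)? 6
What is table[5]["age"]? 27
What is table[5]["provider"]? "Dr. Jones"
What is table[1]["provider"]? "Dr. Smith"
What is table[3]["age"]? 2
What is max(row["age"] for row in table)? 95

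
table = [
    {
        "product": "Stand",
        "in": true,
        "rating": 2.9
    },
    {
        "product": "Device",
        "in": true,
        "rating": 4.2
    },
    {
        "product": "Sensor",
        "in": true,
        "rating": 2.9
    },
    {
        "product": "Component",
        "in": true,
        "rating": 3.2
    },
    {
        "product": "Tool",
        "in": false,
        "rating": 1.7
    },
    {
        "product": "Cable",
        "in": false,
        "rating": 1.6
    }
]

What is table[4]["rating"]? 1.7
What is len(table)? 6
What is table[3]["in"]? True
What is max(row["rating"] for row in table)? 4.2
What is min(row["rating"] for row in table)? 1.6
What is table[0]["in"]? True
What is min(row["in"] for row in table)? False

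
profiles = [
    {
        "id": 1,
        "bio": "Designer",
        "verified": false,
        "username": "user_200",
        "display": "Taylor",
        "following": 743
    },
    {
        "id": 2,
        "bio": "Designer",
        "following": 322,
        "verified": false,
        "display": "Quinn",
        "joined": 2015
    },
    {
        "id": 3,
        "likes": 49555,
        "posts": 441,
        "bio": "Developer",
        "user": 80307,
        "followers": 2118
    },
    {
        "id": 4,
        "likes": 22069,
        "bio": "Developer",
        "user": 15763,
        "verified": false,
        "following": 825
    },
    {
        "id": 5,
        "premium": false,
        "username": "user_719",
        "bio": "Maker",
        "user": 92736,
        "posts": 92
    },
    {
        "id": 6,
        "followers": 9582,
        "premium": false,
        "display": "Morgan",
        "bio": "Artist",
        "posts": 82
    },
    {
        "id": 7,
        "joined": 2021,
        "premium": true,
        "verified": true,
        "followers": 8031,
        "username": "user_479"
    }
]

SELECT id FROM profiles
[1, 2, 3, 4, 5, 6, 7]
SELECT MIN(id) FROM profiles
1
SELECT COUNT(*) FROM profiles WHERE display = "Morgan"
1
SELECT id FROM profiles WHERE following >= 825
[4]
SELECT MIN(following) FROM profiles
322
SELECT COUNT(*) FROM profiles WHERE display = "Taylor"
1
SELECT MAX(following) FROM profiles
825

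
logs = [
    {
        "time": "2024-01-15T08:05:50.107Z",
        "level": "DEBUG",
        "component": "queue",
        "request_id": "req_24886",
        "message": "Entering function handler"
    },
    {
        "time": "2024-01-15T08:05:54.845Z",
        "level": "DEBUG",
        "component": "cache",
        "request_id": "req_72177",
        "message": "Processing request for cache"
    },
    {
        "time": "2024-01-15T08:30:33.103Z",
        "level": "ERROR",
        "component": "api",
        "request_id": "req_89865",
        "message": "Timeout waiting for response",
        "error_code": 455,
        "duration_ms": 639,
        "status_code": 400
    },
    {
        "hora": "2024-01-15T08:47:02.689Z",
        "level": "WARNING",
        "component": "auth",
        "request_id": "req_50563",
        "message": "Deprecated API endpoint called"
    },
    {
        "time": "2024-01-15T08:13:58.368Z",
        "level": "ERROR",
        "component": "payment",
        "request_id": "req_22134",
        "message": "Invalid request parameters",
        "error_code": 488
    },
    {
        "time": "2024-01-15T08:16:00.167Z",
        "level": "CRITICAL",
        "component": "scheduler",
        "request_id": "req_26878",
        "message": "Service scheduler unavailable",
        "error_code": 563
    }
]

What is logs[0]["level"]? "DEBUG"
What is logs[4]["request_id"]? "req_22134"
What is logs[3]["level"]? "WARNING"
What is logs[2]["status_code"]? 400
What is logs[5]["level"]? "CRITICAL"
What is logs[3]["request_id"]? "req_50563"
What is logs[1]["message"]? "Processing request for cache"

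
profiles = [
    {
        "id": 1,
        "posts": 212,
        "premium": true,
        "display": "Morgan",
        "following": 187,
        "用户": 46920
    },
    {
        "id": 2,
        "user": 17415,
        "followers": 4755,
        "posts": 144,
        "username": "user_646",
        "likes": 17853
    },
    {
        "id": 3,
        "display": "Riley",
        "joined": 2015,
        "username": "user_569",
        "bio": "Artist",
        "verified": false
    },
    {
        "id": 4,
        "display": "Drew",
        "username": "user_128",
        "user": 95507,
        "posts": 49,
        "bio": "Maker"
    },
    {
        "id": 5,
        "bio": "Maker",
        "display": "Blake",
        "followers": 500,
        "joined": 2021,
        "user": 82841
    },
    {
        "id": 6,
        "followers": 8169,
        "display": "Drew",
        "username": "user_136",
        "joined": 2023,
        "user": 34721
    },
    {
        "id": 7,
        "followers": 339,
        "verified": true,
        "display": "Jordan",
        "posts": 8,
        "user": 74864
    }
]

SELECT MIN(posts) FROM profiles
8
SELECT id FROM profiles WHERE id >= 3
[3, 4, 5, 6, 7]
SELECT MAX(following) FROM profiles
187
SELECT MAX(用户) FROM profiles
46920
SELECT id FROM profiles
[1, 2, 3, 4, 5, 6, 7]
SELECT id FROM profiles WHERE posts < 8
[]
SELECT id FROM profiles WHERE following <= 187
[1]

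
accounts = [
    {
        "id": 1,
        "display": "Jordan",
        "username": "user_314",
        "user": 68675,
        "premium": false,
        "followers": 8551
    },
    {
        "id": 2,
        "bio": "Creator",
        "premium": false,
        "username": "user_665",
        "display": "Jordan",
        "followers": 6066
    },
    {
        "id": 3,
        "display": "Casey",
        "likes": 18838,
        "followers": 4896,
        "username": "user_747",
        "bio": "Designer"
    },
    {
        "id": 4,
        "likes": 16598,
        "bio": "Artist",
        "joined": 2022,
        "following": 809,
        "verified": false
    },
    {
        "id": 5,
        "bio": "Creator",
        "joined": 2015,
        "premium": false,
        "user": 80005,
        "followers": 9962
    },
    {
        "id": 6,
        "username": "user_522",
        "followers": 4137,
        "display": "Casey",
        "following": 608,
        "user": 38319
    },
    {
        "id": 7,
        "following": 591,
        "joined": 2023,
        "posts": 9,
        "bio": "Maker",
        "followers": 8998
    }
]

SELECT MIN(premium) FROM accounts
False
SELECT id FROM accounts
[1, 2, 3, 4, 5, 6, 7]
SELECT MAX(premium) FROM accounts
False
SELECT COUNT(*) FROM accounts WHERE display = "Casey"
2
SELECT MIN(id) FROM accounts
1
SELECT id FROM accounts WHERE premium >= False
[1, 2, 5]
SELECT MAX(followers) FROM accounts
9962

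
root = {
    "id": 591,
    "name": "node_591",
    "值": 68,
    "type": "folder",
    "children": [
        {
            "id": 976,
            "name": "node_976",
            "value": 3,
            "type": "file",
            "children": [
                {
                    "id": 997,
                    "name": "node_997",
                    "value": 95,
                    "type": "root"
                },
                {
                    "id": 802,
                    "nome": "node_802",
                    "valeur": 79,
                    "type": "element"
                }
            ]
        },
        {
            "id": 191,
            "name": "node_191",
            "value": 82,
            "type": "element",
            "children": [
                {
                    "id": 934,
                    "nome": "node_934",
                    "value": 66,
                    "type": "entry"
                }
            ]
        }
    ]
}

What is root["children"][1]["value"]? 82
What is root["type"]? "folder"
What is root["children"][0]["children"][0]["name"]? "node_997"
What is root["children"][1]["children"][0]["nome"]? "node_934"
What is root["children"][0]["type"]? "file"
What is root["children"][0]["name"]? "node_976"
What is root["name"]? "node_591"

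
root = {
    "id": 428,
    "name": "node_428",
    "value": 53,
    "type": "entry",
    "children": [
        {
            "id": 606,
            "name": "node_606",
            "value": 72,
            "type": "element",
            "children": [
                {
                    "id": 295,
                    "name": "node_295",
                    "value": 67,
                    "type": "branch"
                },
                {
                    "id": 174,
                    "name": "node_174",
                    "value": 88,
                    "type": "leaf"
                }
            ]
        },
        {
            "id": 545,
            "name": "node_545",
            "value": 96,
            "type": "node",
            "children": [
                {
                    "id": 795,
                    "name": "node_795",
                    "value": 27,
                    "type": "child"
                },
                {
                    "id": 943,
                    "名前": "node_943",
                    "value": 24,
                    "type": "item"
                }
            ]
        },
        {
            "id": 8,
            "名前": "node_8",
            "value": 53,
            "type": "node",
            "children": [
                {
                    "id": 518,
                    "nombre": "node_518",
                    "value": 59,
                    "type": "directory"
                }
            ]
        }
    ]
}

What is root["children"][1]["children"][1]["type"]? "item"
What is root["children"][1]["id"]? 545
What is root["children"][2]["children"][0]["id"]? 518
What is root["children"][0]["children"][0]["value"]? 67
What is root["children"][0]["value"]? 72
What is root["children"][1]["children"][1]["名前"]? "node_943"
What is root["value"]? 53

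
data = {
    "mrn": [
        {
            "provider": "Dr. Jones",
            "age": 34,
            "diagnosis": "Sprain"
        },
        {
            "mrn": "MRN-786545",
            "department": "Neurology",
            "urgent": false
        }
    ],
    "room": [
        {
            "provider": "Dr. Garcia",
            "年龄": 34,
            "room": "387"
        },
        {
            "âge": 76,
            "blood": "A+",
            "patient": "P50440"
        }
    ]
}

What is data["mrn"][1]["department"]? "Neurology"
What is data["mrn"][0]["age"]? 34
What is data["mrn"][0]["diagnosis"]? "Sprain"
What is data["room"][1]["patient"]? "P50440"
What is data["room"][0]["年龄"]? 34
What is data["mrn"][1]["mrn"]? "MRN-786545"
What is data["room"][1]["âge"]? 76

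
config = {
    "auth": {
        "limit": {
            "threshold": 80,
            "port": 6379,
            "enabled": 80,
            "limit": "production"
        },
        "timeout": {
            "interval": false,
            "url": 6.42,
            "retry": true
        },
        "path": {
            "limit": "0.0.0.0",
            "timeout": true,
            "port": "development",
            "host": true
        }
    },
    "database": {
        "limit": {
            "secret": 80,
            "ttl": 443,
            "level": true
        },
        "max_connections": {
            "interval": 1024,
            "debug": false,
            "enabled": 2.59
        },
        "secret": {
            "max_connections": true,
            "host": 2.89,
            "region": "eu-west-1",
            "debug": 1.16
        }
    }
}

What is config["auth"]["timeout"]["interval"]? False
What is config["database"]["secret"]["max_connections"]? True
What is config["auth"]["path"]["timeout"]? True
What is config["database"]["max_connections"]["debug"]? False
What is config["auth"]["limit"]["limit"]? "production"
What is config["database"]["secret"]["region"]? "eu-west-1"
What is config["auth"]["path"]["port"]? "development"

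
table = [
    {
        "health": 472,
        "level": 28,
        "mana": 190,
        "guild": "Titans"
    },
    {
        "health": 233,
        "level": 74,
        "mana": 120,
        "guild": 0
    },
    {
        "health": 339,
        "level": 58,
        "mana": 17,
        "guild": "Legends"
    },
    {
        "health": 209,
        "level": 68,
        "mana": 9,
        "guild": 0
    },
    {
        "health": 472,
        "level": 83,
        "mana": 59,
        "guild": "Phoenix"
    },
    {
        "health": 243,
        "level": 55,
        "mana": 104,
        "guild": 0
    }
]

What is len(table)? 6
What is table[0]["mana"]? 190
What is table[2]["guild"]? "Legends"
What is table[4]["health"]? 472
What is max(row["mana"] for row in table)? 190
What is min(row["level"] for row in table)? 28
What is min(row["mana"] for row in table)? 9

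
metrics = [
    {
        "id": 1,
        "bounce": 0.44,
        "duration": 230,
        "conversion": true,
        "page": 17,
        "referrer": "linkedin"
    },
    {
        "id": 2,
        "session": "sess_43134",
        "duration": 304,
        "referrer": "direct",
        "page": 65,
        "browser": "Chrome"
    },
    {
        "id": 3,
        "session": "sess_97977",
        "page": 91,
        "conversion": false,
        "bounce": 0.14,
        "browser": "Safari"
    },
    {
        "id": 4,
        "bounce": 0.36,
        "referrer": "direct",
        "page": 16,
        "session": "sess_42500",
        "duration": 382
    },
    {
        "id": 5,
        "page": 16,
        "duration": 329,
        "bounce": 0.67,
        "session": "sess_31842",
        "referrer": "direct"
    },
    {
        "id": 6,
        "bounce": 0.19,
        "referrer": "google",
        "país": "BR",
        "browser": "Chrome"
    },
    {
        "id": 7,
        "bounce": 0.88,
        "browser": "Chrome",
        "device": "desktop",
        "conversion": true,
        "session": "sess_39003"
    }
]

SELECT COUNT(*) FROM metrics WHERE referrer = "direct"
3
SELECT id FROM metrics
[1, 2, 3, 4, 5, 6, 7]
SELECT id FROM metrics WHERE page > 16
[1, 2, 3]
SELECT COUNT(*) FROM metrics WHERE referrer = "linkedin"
1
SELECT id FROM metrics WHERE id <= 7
[1, 2, 3, 4, 5, 6, 7]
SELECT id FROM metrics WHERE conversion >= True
[1, 7]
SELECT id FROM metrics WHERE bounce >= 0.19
[1, 4, 5, 6, 7]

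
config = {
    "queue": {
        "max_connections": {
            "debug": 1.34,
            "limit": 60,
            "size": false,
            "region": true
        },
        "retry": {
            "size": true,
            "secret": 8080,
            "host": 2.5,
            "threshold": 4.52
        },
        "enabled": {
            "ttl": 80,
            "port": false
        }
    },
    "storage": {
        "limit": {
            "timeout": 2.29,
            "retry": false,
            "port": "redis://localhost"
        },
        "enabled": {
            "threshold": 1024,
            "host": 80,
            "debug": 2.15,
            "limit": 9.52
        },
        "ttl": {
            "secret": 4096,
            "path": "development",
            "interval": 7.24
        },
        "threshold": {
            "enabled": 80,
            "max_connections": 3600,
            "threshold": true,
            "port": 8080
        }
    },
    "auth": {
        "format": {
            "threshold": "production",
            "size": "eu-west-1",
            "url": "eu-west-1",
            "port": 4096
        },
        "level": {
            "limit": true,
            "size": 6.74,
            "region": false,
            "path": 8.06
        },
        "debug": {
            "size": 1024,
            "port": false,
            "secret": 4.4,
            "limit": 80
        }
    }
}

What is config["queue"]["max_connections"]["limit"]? 60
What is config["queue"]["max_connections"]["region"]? True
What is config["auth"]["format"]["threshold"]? "production"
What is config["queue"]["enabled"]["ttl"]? 80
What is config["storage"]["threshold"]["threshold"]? True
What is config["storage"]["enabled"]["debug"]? 2.15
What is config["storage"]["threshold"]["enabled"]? 80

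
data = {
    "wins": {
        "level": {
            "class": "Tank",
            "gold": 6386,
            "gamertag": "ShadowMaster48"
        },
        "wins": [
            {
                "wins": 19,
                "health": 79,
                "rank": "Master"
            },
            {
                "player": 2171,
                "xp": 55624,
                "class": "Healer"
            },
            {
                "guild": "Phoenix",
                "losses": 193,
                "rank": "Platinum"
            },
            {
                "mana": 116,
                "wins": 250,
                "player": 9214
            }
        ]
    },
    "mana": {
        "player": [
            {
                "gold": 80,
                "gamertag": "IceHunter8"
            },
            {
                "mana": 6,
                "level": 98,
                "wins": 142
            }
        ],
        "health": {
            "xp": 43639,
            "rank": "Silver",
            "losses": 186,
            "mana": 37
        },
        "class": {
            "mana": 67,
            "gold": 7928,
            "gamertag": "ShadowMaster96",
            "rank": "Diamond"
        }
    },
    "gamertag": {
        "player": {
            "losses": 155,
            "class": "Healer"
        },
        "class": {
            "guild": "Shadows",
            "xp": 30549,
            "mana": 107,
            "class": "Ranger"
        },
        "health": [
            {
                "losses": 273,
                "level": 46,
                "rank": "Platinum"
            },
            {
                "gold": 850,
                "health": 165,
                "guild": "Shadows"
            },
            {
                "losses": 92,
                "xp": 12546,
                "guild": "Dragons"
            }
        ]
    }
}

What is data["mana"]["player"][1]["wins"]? 142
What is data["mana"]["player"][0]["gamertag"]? "IceHunter8"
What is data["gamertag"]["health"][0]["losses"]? 273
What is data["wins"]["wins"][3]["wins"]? 250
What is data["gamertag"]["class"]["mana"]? 107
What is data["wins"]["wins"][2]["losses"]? 193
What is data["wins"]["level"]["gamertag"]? "ShadowMaster48"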